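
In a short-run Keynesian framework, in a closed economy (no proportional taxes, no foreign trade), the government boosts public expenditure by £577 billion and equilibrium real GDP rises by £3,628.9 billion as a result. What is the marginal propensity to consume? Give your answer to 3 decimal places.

0.841

Implied spending multiplier k = ΔY/ΔG = 3,628.9/577 ≈ 6.2893.
Since k = 1/(1 − MPC), MPC = 1 − 1/k = 1 − ΔG/ΔY = 1 − 577/3,628.9 ≈ 0.841.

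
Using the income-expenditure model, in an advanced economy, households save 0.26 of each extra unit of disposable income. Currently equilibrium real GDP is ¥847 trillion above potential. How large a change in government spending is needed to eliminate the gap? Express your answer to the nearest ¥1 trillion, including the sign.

−¥220 trillion

MPC = 1 − MPS = 1 − 0.26 = 0.74.
Spending multiplier = 1/(1 − MPC) = 1/(1 − 0.74) = 1/0.26 ≈ 3.846.
Need ΔY = −¥847 trillion, so ΔG = ΔY/k = (−¥847 trillion) × 0.26 ≈ −¥220 trillion.
The government should cut government spending by ¥220 trillion.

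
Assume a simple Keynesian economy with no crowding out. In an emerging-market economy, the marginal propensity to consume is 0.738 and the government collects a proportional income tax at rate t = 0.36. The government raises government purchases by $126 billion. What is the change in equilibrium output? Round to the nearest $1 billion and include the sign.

+$239 billion

Spending multiplier = 1/(1 − c(1−t)) = 1/(1 − 0.738×0.64) = 1/0.52768 ≈ 1.895.
ΔY = k × ΔG = (+$126 billion) / 0.52768 ≈ +$239 billion.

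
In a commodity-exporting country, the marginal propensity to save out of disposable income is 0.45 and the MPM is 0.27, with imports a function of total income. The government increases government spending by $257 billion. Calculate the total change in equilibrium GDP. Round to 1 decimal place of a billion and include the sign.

+$356.9 billion

MPC = 1 − MPS = 1 − 0.45 = 0.55.
Expenditure multiplier = 1/(1 − c + m) = 1/(1 − 0.55 + 0.27) = 1/0.72 ≈ 1.389.
ΔY = k × ΔG = (+$257 billion) / 0.72 ≈ +$356.9 billion.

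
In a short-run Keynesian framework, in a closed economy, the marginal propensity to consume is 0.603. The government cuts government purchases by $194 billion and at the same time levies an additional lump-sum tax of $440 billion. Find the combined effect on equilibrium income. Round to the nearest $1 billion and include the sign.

−$1,157 billion

Expenditure multiplier = 1/(1 − MPC) = 1/(1 − 0.603) = 1/0.397 ≈ 2.519.
ΔG contributes k·ΔG = (−$194 billion) / 0.397 ≈ −$488.7 billion.
ΔT of +$440 billion changes first-round spending by −c·ΔT = −$265.32 billion, contributing k·(−c·ΔT) = (−$265.32 billion) / 0.397 ≈ −$668.3 billion.
Net ΔY = k(ΔG − c·ΔT) = (−$459.32 billion) / 0.397 ≈ −$1,157 billion.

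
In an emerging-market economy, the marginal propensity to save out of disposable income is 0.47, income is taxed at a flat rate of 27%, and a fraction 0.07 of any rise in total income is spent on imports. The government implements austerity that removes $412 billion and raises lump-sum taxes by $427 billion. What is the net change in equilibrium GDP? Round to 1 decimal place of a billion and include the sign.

−$934.4 billion

MPC = 1 − MPS = 1 − 0.47 = 0.53.
Expenditure multiplier = 1/(1 − c(1−t) + m) = 1/(1 − 0.53×0.73 + 0.07) = 1/0.6831 ≈ 1.464.
ΔG contributes k·ΔG = (−$412 billion) / 0.6831 ≈ −$603.1 billion.
ΔT of +$427 billion changes first-round spending by −c·ΔT = −$226.31 billion, contributing k·(−c·ΔT) = (−$226.31 billion) / 0.6831 ≈ −$331.3 billion.
Net ΔY = k(ΔG − c·ΔT) = (−$638.31 billion) / 0.6831 ≈ −$934.4 billion.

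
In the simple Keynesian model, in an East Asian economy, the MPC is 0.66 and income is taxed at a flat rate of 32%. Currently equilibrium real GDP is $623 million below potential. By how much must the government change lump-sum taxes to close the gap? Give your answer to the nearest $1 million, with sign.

−$520 million

Spending multiplier = 1/(1 − c(1−t)) = 1/(1 − 0.66×0.68) = 1/0.5512 ≈ 1.814.
Tax multiplier = −c·k = −0.66/0.5512 ≈ −1.197. Need ΔY = +$623 million, so ΔT = ΔY/(−c·k) = −(+$623 million) × 0.5512 / 0.66 ≈ −$520 million.
The government should cut lump-sum taxes by $520 million.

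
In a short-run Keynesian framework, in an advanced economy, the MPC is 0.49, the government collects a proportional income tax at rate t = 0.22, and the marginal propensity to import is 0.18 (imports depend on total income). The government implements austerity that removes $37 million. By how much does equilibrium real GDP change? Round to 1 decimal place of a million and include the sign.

Expenditure multiplier = 1/(1 − c(1−t) + m) = 1/(1 − 0.49×0.78 + 0.18) = 1/0.7978 ≈ 1.253.
ΔY = k × ΔG = (−$37 million) / 0.7978 ≈ −$46.4 million.

−$46.4 million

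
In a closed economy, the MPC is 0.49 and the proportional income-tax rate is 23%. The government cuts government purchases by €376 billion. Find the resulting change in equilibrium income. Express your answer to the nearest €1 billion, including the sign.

Expenditure multiplier = 1/(1 − c(1−t)) = 1/(1 − 0.49×0.77) = 1/0.6227 ≈ 1.606.
ΔY = k × ΔG = (−€376 billion) / 0.6227 ≈ −€604 billion.

−€604 billion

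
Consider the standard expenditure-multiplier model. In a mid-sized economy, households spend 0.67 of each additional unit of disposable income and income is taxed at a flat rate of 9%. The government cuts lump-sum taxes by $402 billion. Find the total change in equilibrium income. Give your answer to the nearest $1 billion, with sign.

A lump-sum tax change of −$402 billion shifts disposable income by +$402 billion; first-round consumption changes by −c × ΔT = −0.67 × (−$402 billion) = +$269.34 billion.
Expenditure multiplier = 1/(1 − c(1−t)) = 1/(1 − 0.67×0.91) = 1/0.3903 ≈ 2.562.
The tax multiplier is −c × k ≈ −1.717, so ΔY = k × (−c·ΔT) = (+$269.34 billion) / 0.3903 ≈ +$690 billion.

+$690 billion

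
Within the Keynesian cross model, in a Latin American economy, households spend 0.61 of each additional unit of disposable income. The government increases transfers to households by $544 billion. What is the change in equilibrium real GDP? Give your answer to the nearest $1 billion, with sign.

The transfer change shifts disposable income by +$544 billion, so first-round consumption changes by c·ΔTR = 0.61 × (+$544 billion) = +$331.84 billion.
Expenditure multiplier = 1/(1 − MPC) = 1/(1 − 0.61) = 1/0.39 ≈ 2.564.
The transfer multiplier is c × k ≈ 1.564, so ΔY = k × (c·ΔTR) = (+$331.84 billion) / 0.39 ≈ +$851 billion.

+$851 billion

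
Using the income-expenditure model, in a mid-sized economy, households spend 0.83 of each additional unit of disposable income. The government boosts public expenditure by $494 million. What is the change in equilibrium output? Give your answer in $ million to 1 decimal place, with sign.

+$2,905.9 million

Expenditure multiplier = 1/(1 − MPC) = 1/(1 − 0.83) = 1/0.17 ≈ 5.882.
ΔY = k × ΔG = (+$494 million) / 0.17 ≈ +$2,905.9 million.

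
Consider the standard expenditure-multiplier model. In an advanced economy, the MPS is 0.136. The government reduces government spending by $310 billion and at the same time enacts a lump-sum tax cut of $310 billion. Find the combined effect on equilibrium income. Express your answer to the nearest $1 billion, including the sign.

MPC = 1 − MPS = 1 − 0.136 = 0.864.
Expenditure multiplier = 1/(1 − MPC) = 1/(1 − 0.864) = 1/0.136 ≈ 7.353.
ΔG contributes k·ΔG = (−$310 billion) / 0.136 ≈ −$2,279.4 billion.
ΔT of −$310 billion changes first-round spending by −c·ΔT = +$267.84 billion, contributing k·(−c·ΔT) = (+$267.84 billion) / 0.136 ≈ +$1,969.4 billion.
With ΔG = ΔT and no other leakages, the balanced-budget multiplier is 1, so ΔY = ΔG = −$310 billion.

−$310 billion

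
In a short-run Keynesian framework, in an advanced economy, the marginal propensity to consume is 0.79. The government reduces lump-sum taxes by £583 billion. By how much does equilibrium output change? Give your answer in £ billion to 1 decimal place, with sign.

+£2,193.2 billion

A lump-sum tax change of −£583 billion shifts disposable income by +£583 billion; first-round consumption changes by −c × ΔT = −0.79 × (−£583 billion) = +£460.57 billion.
Expenditure multiplier = 1/(1 − MPC) = 1/(1 − 0.79) = 1/0.21 ≈ 4.762.
The tax multiplier is −c × k ≈ −3.762, so ΔY = k × (−c·ΔT) = (+£460.57 billion) / 0.21 ≈ +£2,193.2 billion.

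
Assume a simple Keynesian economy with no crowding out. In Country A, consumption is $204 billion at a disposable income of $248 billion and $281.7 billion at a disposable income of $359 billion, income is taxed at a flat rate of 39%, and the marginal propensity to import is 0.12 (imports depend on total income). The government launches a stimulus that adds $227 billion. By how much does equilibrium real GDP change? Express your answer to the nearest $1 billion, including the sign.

MPC = ΔC/ΔYd = (281.7 − 204)/(359 − 248) = 77.7/111 = 0.7.
Spending multiplier = 1/(1 − c(1−t) + m) = 1/(1 − 0.7×0.61 + 0.12) = 1/0.693 ≈ 1.443.
ΔY = k × ΔG = (+$227 billion) / 0.693 ≈ +$328 billion.

+$328 billion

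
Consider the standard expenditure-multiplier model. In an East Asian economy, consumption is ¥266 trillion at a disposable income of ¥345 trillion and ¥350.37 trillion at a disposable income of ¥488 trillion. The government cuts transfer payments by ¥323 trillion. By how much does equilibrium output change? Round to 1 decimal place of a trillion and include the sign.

MPC = ΔC/ΔYd = (350.37 − 266)/(488 − 345) = 84.37/143 = 0.59.
The transfer change shifts disposable income by −¥323 trillion, so first-round consumption changes by c·ΔTR = 0.59 × (−¥323 trillion) = −¥190.57 trillion.
Expenditure multiplier = 1/(1 − MPC) = 1/(1 − 0.59) = 1/0.41 ≈ 2.439.
The transfer multiplier is c × k ≈ 1.439, so ΔY = k × (c·ΔTR) = (−¥190.57 trillion) / 0.41 ≈ −¥464.8 trillion.

−¥464.8 trillion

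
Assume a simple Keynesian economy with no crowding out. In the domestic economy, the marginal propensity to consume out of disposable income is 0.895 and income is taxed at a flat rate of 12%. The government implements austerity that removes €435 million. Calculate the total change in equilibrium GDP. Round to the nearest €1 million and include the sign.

−€2,048 million

Expenditure multiplier = 1/(1 − c(1−t)) = 1/(1 − 0.895×0.88) = 1/0.2124 ≈ 4.708.
ΔY = k × ΔG = (−€435 million) / 0.2124 ≈ −€2,048 million.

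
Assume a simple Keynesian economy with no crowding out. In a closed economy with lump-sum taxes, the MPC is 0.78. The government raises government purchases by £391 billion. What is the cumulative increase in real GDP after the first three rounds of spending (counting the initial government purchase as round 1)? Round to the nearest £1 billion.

£934 billion

Round 1 adds ΔG = £391 billion; each later round is MPC = 0.78 times the previous.
After 3 rounds: 391 + 304.98 + 237.8844 = ΔG·(1 − c^3)/(1 − c) = 391 × (1 − 0.474552)/0.22 ≈ £934 billion.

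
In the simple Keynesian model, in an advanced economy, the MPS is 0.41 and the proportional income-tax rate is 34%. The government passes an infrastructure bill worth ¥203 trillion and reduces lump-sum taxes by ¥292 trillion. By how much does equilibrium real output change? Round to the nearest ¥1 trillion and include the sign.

MPC = 1 − MPS = 1 − 0.41 = 0.59.
Expenditure multiplier = 1/(1 − c(1−t)) = 1/(1 − 0.59×0.66) = 1/0.6106 ≈ 1.638.
ΔG contributes k·ΔG = (+¥203 trillion) / 0.6106 ≈ +¥332.5 trillion.
ΔT of −¥292 trillion changes first-round spending by −c·ΔT = +¥172.28 trillion, contributing k·(−c·ΔT) = (+¥172.28 trillion) / 0.6106 ≈ +¥282.1 trillion.
Net ΔY = k(ΔG − c·ΔT) = (+¥375.28 trillion) / 0.6106 ≈ +¥615 trillion.

+¥615 trillion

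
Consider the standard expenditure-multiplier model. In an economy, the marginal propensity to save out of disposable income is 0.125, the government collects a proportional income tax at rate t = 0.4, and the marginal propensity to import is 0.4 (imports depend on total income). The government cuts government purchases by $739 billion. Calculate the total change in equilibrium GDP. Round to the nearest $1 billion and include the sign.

−$845 billion

MPC = 1 − MPS = 1 − 0.125 = 0.875.
Spending multiplier = 1/(1 − c(1−t) + m) = 1/(1 − 0.875×0.6 + 0.4) = 1/0.875 ≈ 1.143.
ΔY = k × ΔG = (−$739 billion) / 0.875 ≈ −$845 billion.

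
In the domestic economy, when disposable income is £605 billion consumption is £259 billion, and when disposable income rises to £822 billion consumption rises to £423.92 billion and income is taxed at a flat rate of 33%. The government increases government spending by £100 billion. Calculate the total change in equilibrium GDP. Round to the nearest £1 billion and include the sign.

MPC = ΔC/ΔYd = (423.92 − 259)/(822 − 605) = 164.92/217 = 0.76.
Expenditure multiplier = 1/(1 − c(1−t)) = 1/(1 − 0.76×0.67) = 1/0.4908 ≈ 2.037.
ΔY = k × ΔG = (+£100 billion) / 0.4908 ≈ +£204 billion.

+£204 billion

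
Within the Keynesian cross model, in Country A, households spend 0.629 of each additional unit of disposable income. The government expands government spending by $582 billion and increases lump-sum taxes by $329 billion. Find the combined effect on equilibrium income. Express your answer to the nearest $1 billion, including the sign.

Expenditure multiplier = 1/(1 − MPC) = 1/(1 − 0.629) = 1/0.371 ≈ 2.695.
ΔG contributes k·ΔG = (+$582 billion) / 0.371 ≈ +$1,568.7 billion.
ΔT of +$329 billion changes first-round spending by −c·ΔT = −$206.941 billion, contributing k·(−c·ΔT) = (−$206.941 billion) / 0.371 ≈ −$557.8 billion.
Net ΔY = k(ΔG − c·ΔT) = (+$375.059 billion) / 0.371 ≈ +$1,011 billion.

+$1,011 billion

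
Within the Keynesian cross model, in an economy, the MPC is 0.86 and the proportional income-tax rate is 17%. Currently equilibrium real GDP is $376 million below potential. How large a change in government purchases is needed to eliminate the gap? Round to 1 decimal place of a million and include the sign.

+$107.6 million

Spending multiplier = 1/(1 − c(1−t)) = 1/(1 − 0.86×0.83) = 1/0.2862 ≈ 3.494.
Need ΔY = +$376 million, so ΔG = ΔY/k = (+$376 million) × 0.2862 ≈ +$107.6 million.
The government should increase government purchases by $107.6 million.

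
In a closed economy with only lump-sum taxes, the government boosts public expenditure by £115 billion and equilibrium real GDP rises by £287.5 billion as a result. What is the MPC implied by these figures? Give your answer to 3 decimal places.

0.600

Implied spending multiplier k = ΔY/ΔG = 287.5/115 = 2.5.
Since k = 1/(1 − MPC), MPC = 1 − 1/k = 1 − ΔG/ΔY = 1 − 115/287.5 = 0.600.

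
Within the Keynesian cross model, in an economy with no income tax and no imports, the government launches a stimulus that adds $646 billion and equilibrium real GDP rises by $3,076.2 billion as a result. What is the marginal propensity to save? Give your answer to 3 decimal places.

Implied spending multiplier k = ΔY/ΔG = 3,076.2/646 ≈ 4.7619.
Since k = 1/(1 − MPC), MPC = 1 − 1/k = 1 − ΔG/ΔY = 1 − 646/3,076.2 ≈ 0.790.
MPS = 1 − MPC = 0.210.

0.210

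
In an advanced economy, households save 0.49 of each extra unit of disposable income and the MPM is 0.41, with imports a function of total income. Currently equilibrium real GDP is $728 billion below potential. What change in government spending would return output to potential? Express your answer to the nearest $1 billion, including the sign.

+$655 billion

MPC = 1 − MPS = 1 − 0.49 = 0.51.
Spending multiplier = 1/(1 − c + m) = 1/(1 − 0.51 + 0.41) = 1/0.9 ≈ 1.111.
Need ΔY = +$728 billion, so ΔG = ΔY/k = (+$728 billion) × 0.9 ≈ +$655 billion.
The government should increase government spending by $655 billion.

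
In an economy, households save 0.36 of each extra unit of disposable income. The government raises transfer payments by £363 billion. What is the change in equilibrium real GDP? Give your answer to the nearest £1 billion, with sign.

+£645 billion

MPC = 1 − MPS = 1 − 0.36 = 0.64.
The transfer change shifts disposable income by +£363 billion, so first-round consumption changes by c·ΔTR = 0.64 × (+£363 billion) = +£232.32 billion.
Expenditure multiplier = 1/(1 − MPC) = 1/(1 − 0.64) = 1/0.36 ≈ 2.778.
The transfer multiplier is c × k ≈ 1.778, so ΔY = k × (c·ΔTR) = (+£232.32 billion) / 0.36 ≈ +£645 billion.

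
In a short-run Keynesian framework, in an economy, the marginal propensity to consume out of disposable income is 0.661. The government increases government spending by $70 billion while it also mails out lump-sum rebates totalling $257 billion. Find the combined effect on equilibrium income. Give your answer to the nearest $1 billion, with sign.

Expenditure multiplier = 1/(1 − MPC) = 1/(1 − 0.661) = 1/0.339 ≈ 2.95.
ΔG contributes k·ΔG = (+$70 billion) / 0.339 ≈ +$206.5 billion.
ΔT of −$257 billion changes first-round spending by −c·ΔT = +$169.877 billion, contributing k·(−c·ΔT) = (+$169.877 billion) / 0.339 ≈ +$501.1 billion.
Net ΔY = k(ΔG − c·ΔT) = (+$239.877 billion) / 0.339 ≈ +$708 billion.

+$708 billion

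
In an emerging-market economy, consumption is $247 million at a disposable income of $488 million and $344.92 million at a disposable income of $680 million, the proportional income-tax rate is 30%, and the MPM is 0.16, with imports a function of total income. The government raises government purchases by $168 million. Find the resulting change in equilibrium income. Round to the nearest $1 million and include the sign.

+$209 million

MPC = ΔC/ΔYd = (344.92 − 247)/(680 − 488) = 97.92/192 = 0.51.
Spending multiplier = 1/(1 − c(1−t) + m) = 1/(1 − 0.51×0.7 + 0.16) = 1/0.803 ≈ 1.245.
ΔY = k × ΔG = (+$168 million) / 0.803 ≈ +$209 million.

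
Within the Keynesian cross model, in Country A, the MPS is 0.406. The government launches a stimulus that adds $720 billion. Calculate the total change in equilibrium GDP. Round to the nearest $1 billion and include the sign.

MPC = 1 − MPS = 1 − 0.406 = 0.594.
Government-spending multiplier = 1/(1 − MPC) = 1/(1 − 0.594) = 1/0.406 ≈ 2.463.
ΔY = k × ΔG = (+$720 billion) / 0.406 ≈ +$1,773 billion.

+$1,773 billion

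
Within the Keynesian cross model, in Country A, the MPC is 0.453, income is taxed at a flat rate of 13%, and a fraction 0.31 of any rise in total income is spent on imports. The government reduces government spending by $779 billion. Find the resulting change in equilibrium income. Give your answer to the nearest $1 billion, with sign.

−$851 billion

Expenditure multiplier = 1/(1 − c(1−t) + m) = 1/(1 − 0.453×0.87 + 0.31) = 1/0.91589 ≈ 1.092.
ΔY = k × ΔG = (−$779 billion) / 0.91589 ≈ −$851 billion.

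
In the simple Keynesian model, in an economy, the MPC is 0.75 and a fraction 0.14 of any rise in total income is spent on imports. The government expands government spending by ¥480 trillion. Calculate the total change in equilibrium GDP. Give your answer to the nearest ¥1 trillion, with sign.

+¥1,231 trillion

Expenditure multiplier = 1/(1 − c + m) = 1/(1 − 0.75 + 0.14) = 1/0.39 ≈ 2.564.
ΔY = k × ΔG = (+¥480 trillion) / 0.39 ≈ +¥1,231 trillion.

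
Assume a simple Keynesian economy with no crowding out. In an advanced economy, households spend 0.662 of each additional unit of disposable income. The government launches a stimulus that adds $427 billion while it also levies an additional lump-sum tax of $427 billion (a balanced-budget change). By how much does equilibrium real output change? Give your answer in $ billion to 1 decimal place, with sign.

Expenditure multiplier = 1/(1 − MPC) = 1/(1 − 0.662) = 1/0.338 ≈ 2.959.
ΔG contributes k·ΔG = (+$427 billion) / 0.338 ≈ +$1,263.3 billion.
ΔT of +$427 billion changes first-round spending by −c·ΔT = −$282.674 billion, contributing k·(−c·ΔT) = (−$282.674 billion) / 0.338 ≈ −$836.3 billion.
With ΔG = ΔT and no other leakages, the balanced-budget multiplier is 1, so ΔY = ΔG = +$427 billion.

+$427.0 billion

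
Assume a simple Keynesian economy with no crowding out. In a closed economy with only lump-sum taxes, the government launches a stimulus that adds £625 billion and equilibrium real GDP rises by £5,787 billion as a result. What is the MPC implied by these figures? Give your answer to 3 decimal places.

0.892

Implied spending multiplier k = ΔY/ΔG = 5,787/625 = 9.2592.
Since k = 1/(1 − MPC), MPC = 1 − 1/k = 1 − ΔG/ΔY = 1 − 625/5,787 ≈ 0.892.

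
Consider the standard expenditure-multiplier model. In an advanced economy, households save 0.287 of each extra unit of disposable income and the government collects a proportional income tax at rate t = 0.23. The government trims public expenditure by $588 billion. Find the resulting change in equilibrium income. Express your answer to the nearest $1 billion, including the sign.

MPC = 1 − MPS = 1 − 0.287 = 0.713.
Spending multiplier = 1/(1 − c(1−t)) = 1/(1 − 0.713×0.77) = 1/0.45099 ≈ 2.217.
ΔY = k × ΔG = (−$588 billion) / 0.45099 ≈ −$1,304 billion.

−$1,304 billion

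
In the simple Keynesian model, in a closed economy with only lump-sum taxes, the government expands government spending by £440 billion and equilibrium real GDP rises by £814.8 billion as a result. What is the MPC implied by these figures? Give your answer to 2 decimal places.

0.46

Implied spending multiplier k = ΔY/ΔG = 814.8/440 ≈ 1.8518.
Since k = 1/(1 − MPC), MPC = 1 − 1/k = 1 − ΔG/ΔY = 1 − 440/814.8 ≈ 0.46.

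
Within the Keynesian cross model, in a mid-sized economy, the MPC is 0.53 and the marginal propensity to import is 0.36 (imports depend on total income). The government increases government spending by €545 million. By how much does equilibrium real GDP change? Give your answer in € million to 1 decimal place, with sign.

Government-spending multiplier = 1/(1 − c + m) = 1/(1 − 0.53 + 0.36) = 1/0.83 ≈ 1.205.
ΔY = k × ΔG = (+€545 million) / 0.83 ≈ +€656.6 million.

+€656.6 million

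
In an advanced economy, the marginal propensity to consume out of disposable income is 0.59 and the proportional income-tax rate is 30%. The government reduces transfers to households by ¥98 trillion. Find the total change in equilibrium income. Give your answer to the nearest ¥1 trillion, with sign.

−¥99 trillion

The transfer change shifts disposable income by −¥98 trillion, so first-round consumption changes by c·ΔTR = 0.59 × (−¥98 trillion) = −¥57.82 trillion.
Expenditure multiplier = 1/(1 − c(1−t)) = 1/(1 − 0.59×0.7) = 1/0.587 ≈ 1.704.
The transfer multiplier is c × k ≈ 1.005, so ΔY = k × (c·ΔTR) = (−¥57.82 trillion) / 0.587 ≈ −¥99 trillion.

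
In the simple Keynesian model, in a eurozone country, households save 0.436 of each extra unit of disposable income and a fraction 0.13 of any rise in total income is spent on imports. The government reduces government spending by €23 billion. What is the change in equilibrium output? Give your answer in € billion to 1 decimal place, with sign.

MPC = 1 − MPS = 1 − 0.436 = 0.564.
Government-spending multiplier = 1/(1 − c + m) = 1/(1 − 0.564 + 0.13) = 1/0.566 ≈ 1.767.
ΔY = k × ΔG = (−€23 billion) / 0.566 ≈ −€40.6 billion.

−€40.6 billion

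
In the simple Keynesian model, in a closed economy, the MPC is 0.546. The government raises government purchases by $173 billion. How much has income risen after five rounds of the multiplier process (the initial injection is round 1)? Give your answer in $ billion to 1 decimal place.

$362.6 billion

Round 1 adds ΔG = $173 billion; each later round is MPC = 0.546 times the previous.
After 5 rounds: 173 + 94.458 + 51.574068 + 28.159441128 + 15.375054855888 = ΔG·(1 − c^5)/(1 − c) = 173 × (1 − 0.048524739602976)/0.454 ≈ $362.6 billion.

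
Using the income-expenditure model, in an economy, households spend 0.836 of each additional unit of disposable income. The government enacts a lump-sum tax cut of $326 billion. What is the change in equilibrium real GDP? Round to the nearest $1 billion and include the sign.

+$1,662 billion

A lump-sum tax change of −$326 billion shifts disposable income by +$326 billion; first-round consumption changes by −c × ΔT = −0.836 × (−$326 billion) = +$272.536 billion.
Expenditure multiplier = 1/(1 − MPC) = 1/(1 − 0.836) = 1/0.164 ≈ 6.098.
The tax multiplier is −c × k ≈ −5.098, so ΔY = k × (−c·ΔT) = (+$272.536 billion) / 0.164 ≈ +$1,662 billion.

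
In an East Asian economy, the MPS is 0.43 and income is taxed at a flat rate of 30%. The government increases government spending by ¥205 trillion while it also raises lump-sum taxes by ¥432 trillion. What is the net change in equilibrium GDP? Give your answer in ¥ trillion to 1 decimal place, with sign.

−¥68.6 trillion

MPC = 1 − MPS = 1 − 0.43 = 0.57.
Expenditure multiplier = 1/(1 − c(1−t)) = 1/(1 − 0.57×0.7) = 1/0.601 ≈ 1.664.
ΔG contributes k·ΔG = (+¥205 trillion) / 0.601 ≈ +¥341.1 trillion.
ΔT of +¥432 trillion changes first-round spending by −c·ΔT = −¥246.24 trillion, contributing k·(−c·ΔT) = (−¥246.24 trillion) / 0.601 ≈ −¥409.7 trillion.
Net ΔY = k(ΔG − c·ΔT) = (−¥41.24 trillion) / 0.601 ≈ −¥68.6 trillion.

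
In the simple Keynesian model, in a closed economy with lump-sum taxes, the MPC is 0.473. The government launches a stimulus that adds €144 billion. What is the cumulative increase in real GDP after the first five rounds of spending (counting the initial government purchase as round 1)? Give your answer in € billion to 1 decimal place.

Round 1 adds ΔG = €144 billion; each later round is MPC = 0.473 times the previous.
After 5 rounds: 144 + 68.112 + 32.216976 + 15.238629648 + 7.207871823504 = ΔG·(1 − c^5)/(1 − c) = 144 × (1 − 0.023675856753593)/0.527 ≈ €266.8 billion.

€266.8 billion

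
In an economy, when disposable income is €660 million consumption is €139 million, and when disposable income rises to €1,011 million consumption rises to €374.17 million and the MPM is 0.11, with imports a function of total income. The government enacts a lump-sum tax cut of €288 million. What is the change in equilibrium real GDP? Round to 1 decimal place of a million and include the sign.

MPC = ΔC/ΔYd = (374.17 − 139)/(1,011 − 660) = 235.17/351 = 0.67.
A lump-sum tax change of −€288 million shifts disposable income by +€288 million; first-round consumption changes by −c × ΔT = −0.67 × (−€288 million) = +€192.96 million.
Expenditure multiplier = 1/(1 − c + m) = 1/(1 − 0.67 + 0.11) = 1/0.44 ≈ 2.273.
The tax multiplier is −c × k ≈ −1.523, so ΔY = k × (−c·ΔT) = (+€192.96 million) / 0.44 ≈ +€438.5 million.

+€438.5 million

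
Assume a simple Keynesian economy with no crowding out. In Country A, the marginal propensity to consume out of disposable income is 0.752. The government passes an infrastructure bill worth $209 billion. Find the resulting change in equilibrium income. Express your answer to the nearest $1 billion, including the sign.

+$843 billion

Spending multiplier = 1/(1 − MPC) = 1/(1 − 0.752) = 1/0.248 ≈ 4.032.
ΔY = k × ΔG = (+$209 billion) / 0.248 ≈ +$843 billion.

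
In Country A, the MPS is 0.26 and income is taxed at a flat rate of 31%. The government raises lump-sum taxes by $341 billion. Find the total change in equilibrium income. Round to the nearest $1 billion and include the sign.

−$516 billion

MPC = 1 − MPS = 1 − 0.26 = 0.74.
A lump-sum tax change of +$341 billion shifts disposable income by −$341 billion; first-round consumption changes by −c × ΔT = −0.74 × (+$341 billion) = −$252.34 billion.
Expenditure multiplier = 1/(1 − c(1−t)) = 1/(1 − 0.74×0.69) = 1/0.4894 ≈ 2.043.
The tax multiplier is −c × k ≈ −1.512, so ΔY = k × (−c·ΔT) = (−$252.34 billion) / 0.4894 ≈ −$516 billion.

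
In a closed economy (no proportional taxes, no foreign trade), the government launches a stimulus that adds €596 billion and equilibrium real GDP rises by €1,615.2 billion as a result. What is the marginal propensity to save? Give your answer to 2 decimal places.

Implied spending multiplier k = ΔY/ΔG = 1,615.2/596 ≈ 2.7101.
Since k = 1/(1 − MPC), MPC = 1 − 1/k = 1 − ΔG/ΔY = 1 − 596/1,615.2 ≈ 0.63.
MPS = 1 − MPC = 0.37.

0.37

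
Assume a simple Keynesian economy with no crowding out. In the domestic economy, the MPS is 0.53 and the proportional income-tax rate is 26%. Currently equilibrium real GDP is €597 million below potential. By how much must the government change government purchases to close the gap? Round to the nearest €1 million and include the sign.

MPC = 1 − MPS = 1 − 0.53 = 0.47.
Spending multiplier = 1/(1 − c(1−t)) = 1/(1 − 0.47×0.74) = 1/0.6522 ≈ 1.533.
Need ΔY = +€597 million, so ΔG = ΔY/k = (+€597 million) × 0.6522 ≈ +€389 million.
The government should increase government purchases by €389 million.

+€389 million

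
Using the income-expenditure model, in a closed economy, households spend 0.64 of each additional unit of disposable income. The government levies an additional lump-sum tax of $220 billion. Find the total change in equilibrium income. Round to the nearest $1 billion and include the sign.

A lump-sum tax change of +$220 billion shifts disposable income by −$220 billion; first-round consumption changes by −c × ΔT = −0.64 × (+$220 billion) = −$140.8 billion.
Expenditure multiplier = 1/(1 − MPC) = 1/(1 − 0.64) = 1/0.36 ≈ 2.778.
The tax multiplier is −c × k ≈ −1.778, so ΔY = k × (−c·ΔT) = (−$140.8 billion) / 0.36 ≈ −$391 billion.

−$391 billion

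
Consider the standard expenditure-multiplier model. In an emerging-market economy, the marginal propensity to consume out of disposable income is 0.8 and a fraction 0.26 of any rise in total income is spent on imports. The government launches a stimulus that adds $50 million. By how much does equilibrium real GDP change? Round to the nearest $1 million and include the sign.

Government-spending multiplier = 1/(1 − c + m) = 1/(1 − 0.8 + 0.26) = 1/0.46 ≈ 2.174.
ΔY = k × ΔG = (+$50 million) / 0.46 ≈ +$109 million.

+$109 million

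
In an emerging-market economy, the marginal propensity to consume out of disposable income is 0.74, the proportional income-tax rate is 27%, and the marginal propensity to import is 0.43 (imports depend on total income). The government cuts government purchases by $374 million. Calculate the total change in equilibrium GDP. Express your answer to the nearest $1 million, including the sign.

−$420 million

Expenditure multiplier = 1/(1 − c(1−t) + m) = 1/(1 − 0.74×0.73 + 0.43) = 1/0.8898 ≈ 1.124.
ΔY = k × ΔG = (−$374 million) / 0.8898 ≈ −$420 million.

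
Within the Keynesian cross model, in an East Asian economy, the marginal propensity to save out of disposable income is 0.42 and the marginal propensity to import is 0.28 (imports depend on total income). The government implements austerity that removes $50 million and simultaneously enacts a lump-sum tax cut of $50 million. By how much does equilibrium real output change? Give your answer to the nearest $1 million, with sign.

−$30 million

MPC = 1 − MPS = 1 − 0.42 = 0.58.
Expenditure multiplier = 1/(1 − c + m) = 1/(1 − 0.58 + 0.28) = 1/0.7 ≈ 1.429.
ΔG contributes k·ΔG = (−$50 million) / 0.7 ≈ −$71.4 million.
ΔT of −$50 million changes first-round spending by −c·ΔT = +$29 million, contributing k·(−c·ΔT) = (+$29 million) / 0.7 ≈ +$41.4 million.
Net ΔY = k(ΔG − c·ΔT) = (−$21 million) / 0.7 = −$30 million.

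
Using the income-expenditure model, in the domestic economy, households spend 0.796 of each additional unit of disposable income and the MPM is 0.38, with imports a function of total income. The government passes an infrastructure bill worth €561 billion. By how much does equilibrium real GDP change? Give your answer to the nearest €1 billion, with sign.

+€961 billion

Government-spending multiplier = 1/(1 − c + m) = 1/(1 − 0.796 + 0.38) = 1/0.584 ≈ 1.712.
ΔY = k × ΔG = (+€561 billion) / 0.584 ≈ +€961 billion.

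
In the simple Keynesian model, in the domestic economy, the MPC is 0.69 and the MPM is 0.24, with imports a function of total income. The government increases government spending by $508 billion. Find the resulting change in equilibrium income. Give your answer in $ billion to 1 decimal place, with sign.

+$923.6 billion

Expenditure multiplier = 1/(1 − c + m) = 1/(1 − 0.69 + 0.24) = 1/0.55 ≈ 1.818.
ΔY = k × ΔG = (+$508 billion) / 0.55 ≈ +$923.6 billion.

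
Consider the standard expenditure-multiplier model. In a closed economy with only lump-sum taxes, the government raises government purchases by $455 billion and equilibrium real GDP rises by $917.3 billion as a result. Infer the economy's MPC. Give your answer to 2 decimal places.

Implied spending multiplier k = ΔY/ΔG = 917.3/455 ≈ 2.016.
Since k = 1/(1 − MPC), MPC = 1 − 1/k = 1 − ΔG/ΔY = 1 − 455/917.3 ≈ 0.50.

0.50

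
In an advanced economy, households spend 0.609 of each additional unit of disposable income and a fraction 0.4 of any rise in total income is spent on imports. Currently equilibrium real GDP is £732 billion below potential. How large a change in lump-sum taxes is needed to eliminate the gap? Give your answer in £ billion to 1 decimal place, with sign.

−£950.8 billion

Spending multiplier = 1/(1 − c + m) = 1/(1 − 0.609 + 0.4) = 1/0.791 ≈ 1.264.
Tax multiplier = −c·k = −0.609/0.791 ≈ −0.77. Need ΔY = +£732 billion, so ΔT = ΔY/(−c·k) = −(+£732 billion) × 0.791 / 0.609 ≈ −£950.8 billion.
The government should cut lump-sum taxes by £950.8 billion.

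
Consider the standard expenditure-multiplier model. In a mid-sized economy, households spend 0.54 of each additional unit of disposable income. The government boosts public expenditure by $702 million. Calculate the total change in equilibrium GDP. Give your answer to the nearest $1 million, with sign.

Spending multiplier = 1/(1 − MPC) = 1/(1 − 0.54) = 1/0.46 ≈ 2.174.
ΔY = k × ΔG = (+$702 million) / 0.46 ≈ +$1,526 million.

+$1,526 million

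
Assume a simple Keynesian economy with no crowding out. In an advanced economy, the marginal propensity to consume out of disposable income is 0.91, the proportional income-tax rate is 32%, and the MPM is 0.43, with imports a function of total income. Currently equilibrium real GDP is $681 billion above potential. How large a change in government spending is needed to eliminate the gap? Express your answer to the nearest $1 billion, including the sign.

−$552 billion

Spending multiplier = 1/(1 − c(1−t) + m) = 1/(1 − 0.91×0.68 + 0.43) = 1/0.8112 ≈ 1.233.
Need ΔY = −$681 billion, so ΔG = ΔY/k = (−$681 billion) × 0.8112 ≈ −$552 billion.
The government should cut government spending by $552 billion.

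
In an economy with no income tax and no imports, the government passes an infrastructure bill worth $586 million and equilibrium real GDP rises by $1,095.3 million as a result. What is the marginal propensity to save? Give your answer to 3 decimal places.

Implied spending multiplier k = ΔY/ΔG = 1,095.3/586 ≈ 1.8691.
Since k = 1/(1 − MPC), MPC = 1 − 1/k = 1 − ΔG/ΔY = 1 − 586/1,095.3 ≈ 0.465.
MPS = 1 − MPC = 0.535.

0.535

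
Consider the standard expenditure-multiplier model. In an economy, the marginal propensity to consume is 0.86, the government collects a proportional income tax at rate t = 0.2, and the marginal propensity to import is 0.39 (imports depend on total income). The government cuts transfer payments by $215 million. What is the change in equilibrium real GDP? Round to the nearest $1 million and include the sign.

−$263 million

The transfer change shifts disposable income by −$215 million, so first-round consumption changes by c·ΔTR = 0.86 × (−$215 million) = −$184.9 million.
Expenditure multiplier = 1/(1 − c(1−t) + m) = 1/(1 − 0.86×0.8 + 0.39) = 1/0.702 ≈ 1.425.
The transfer multiplier is c × k ≈ 1.225, so ΔY = k × (c·ΔTR) = (−$184.9 million) / 0.702 ≈ −$263 million.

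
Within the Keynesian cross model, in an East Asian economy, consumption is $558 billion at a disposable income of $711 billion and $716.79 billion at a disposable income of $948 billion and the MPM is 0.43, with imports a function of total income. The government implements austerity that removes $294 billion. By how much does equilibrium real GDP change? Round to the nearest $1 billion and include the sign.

−$387 billion

MPC = ΔC/ΔYd = (716.79 − 558)/(948 − 711) = 158.79/237 = 0.67.
Expenditure multiplier = 1/(1 − c + m) = 1/(1 − 0.67 + 0.43) = 1/0.76 ≈ 1.316.
ΔY = k × ΔG = (−$294 billion) / 0.76 ≈ −$387 billion.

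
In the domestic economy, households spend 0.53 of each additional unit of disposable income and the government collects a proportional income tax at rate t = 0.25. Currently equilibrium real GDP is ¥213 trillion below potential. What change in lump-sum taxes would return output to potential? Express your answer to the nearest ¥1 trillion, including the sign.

Spending multiplier = 1/(1 − c(1−t)) = 1/(1 − 0.53×0.75) = 1/0.6025 ≈ 1.66.
Tax multiplier = −c·k = −0.53/0.6025 ≈ −0.88. Need ΔY = +¥213 trillion, so ΔT = ΔY/(−c·k) = −(+¥213 trillion) × 0.6025 / 0.53 ≈ −¥242 trillion.
The government should cut lump-sum taxes by ¥242 trillion.

−¥242 trillion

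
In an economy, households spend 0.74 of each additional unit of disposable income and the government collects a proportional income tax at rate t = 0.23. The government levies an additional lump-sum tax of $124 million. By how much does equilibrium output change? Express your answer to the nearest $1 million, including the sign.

A lump-sum tax change of +$124 million shifts disposable income by −$124 million; first-round consumption changes by −c × ΔT = −0.74 × (+$124 million) = −$91.76 million.
Expenditure multiplier = 1/(1 − c(1−t)) = 1/(1 − 0.74×0.77) = 1/0.4302 ≈ 2.325.
The tax multiplier is −c × k ≈ −1.72, so ΔY = k × (−c·ΔT) = (−$91.76 million) / 0.4302 ≈ −$213 million.

−$213 million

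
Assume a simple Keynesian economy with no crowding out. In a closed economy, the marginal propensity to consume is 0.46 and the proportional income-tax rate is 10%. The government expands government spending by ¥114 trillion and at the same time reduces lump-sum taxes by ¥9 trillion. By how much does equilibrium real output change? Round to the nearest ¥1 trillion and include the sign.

+¥202 trillion

Expenditure multiplier = 1/(1 − c(1−t)) = 1/(1 − 0.46×0.9) = 1/0.586 ≈ 1.706.
ΔG contributes k·ΔG = (+¥114 trillion) / 0.586 ≈ +¥194.5 trillion.
ΔT of −¥9 trillion changes first-round spending by −c·ΔT = +¥4.14 trillion, contributing k·(−c·ΔT) = (+¥4.14 trillion) / 0.586 ≈ +¥7.1 trillion.
Net ΔY = k(ΔG − c·ΔT) = (+¥118.14 trillion) / 0.586 ≈ +¥202 trillion.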